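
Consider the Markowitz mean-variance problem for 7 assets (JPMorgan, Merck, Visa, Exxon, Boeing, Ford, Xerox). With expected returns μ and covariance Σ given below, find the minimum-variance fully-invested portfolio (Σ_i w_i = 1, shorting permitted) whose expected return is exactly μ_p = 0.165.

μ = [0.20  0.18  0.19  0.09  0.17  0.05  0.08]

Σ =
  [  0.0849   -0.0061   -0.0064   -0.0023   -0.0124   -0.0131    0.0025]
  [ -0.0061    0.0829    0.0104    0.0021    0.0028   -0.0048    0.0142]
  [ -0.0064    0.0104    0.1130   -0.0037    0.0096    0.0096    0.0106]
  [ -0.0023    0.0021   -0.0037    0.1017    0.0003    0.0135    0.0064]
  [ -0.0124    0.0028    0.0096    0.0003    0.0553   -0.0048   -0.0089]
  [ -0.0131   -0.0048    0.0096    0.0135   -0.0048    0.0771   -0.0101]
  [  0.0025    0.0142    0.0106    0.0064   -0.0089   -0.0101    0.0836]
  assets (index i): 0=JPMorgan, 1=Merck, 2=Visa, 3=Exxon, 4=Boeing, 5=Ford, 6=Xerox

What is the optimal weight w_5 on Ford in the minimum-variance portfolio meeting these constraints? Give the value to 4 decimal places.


0.0783

g=Σ⁻¹μ = [3.3579  2.0569  1.1807  0.7056  3.7793  1.4269  0.8781]
h=Σ⁻¹𝟙 = [19.1309  10.7039  4.2398  6.8328  24.8141  18.4607  13.3828]
a=μᵀg=2.113748  b=𝟙ᵀg=13.385469  c=𝟙ᵀh=97.565128  D=ac−b²=27.057302
λ₁=(c·0.165−b)/D = (97.565128·0.165−13.385469)/27.057302 = 0.100260
λ₂=(a−b·0.165)/D = (2.113748−13.385469·0.165)/27.057302 = -0.003506
w* = 0.100260·g + -0.003506·h:
  w_0 = 0.100260·3.3579 + -0.003506·19.1309 = 0.2696  (JPMorgan)
  w_1 = 0.100260·2.0569 + -0.003506·10.7039 = 0.1687  (Merck)
  w_2 = 0.100260·1.1807 + -0.003506·4.2398 = 0.1035  (Visa)
  w_3 = 0.100260·0.7056 + -0.003506·6.8328 = 0.0468  (Exxon)
  w_4 = 0.100260·3.7793 + -0.003506·24.8141 = 0.2919  (Boeing)
  w_5 = 0.100260·1.4269 + -0.003506·18.4607 = 0.0783  (Ford)
  w_6 = 0.100260·0.8781 + -0.003506·13.3828 = 0.0411  (Xerox)
Σw_i=1.0000  μᵀw=0.1650
σ²=wᵀΣw=λ₁·μ_p+λ₂ = 0.100260·0.165 + -0.003506 = 0.013037 ≈ 0.0130


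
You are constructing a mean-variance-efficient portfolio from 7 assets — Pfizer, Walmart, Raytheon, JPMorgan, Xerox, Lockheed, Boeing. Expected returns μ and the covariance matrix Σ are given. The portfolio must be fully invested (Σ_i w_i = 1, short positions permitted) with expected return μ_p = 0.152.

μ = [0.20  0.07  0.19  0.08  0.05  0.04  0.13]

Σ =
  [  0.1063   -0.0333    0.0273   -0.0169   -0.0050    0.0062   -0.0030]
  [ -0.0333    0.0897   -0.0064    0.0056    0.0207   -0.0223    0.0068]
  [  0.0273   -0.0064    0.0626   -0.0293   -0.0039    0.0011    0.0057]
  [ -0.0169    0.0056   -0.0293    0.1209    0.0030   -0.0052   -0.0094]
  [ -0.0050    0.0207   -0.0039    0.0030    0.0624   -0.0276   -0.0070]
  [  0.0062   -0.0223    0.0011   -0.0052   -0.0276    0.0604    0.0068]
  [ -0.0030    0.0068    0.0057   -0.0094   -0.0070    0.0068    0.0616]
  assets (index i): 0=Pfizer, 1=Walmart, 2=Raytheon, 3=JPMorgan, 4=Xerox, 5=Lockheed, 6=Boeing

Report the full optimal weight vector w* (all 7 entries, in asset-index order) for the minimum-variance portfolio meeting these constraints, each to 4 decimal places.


u=Σ⁻¹μ = [1.8709  1.4761  3.0896  1.7913  1.4877  1.5653  2.0223]
v=Σ⁻¹𝟙 = [11.8717  16.6495  19.7369  15.8620  28.5922  33.8585  15.0797]
a=μᵀu=1.607724  b=𝟙ᵀu=13.303080  c=𝟙ᵀv=141.650519  D=ac−b²=50.763037
λ₁=(c·0.152−b)/D = (141.650519·0.152−13.303080)/50.763037 = 0.162082
λ₂=(a−b·0.152)/D = (1.607724−13.303080·0.152)/50.763037 = -0.008162
w* = 0.162082·u + -0.008162·v:
  w_0 = 0.162082·1.8709 + -0.008162·11.8717 = 0.2063  (Pfizer)
  w_1 = 0.162082·1.4761 + -0.008162·16.6495 = 0.1033  (Walmart)
  w_2 = 0.162082·3.0896 + -0.008162·19.7369 = 0.3397  (Raytheon)
  w_3 = 0.162082·1.7913 + -0.008162·15.8620 = 0.1609  (JPMorgan)
  w_4 = 0.162082·1.4877 + -0.008162·28.5922 = 0.0078  (Xerox)
  w_5 = 0.162082·1.5653 + -0.008162·33.8585 = -0.0227  (Lockheed)
  w_6 = 0.162082·2.0223 + -0.008162·15.0797 = 0.2047  (Boeing)
Σw_i=1.0000  μᵀw=0.1520
σ²=wᵀΣw=λ₁·μ_p+λ₂ = 0.162082·0.152 + -0.008162 = 0.016474 ≈ 0.0165

0.2063  0.1033  0.3397  0.1609  0.0078  -0.0227  0.2047


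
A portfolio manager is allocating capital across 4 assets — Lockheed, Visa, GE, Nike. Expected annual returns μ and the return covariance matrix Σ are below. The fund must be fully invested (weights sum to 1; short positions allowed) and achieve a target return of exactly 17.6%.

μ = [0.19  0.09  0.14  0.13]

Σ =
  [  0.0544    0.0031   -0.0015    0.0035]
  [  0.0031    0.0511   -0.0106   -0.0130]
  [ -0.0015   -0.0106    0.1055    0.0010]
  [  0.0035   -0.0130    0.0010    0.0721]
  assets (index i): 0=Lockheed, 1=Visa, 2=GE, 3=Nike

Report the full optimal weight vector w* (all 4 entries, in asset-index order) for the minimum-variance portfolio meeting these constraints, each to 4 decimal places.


0.7145  -0.0346  0.1745  0.1456

u=Σ⁻¹μ = [3.2665  2.4180  1.5969  2.0583]
v=Σ⁻¹𝟙 = [16.1319  25.5620  12.1102  17.5275]
a=μᵀu=1.329392  b=𝟙ᵀu=9.339651  c=𝟙ᵀv=71.331629  D=ac−b²=7.598604
λ₁=(c·0.176−b)/D = (71.331629·0.176−9.339651)/7.598604 = 0.423067
λ₂=(a−b·0.176)/D = (1.329392−9.339651·0.176)/7.598604 = -0.041374
w* = 0.423067·u + -0.041374·v:
  w_0 = 0.423067·3.2665 + -0.041374·16.1319 = 0.7145  (Lockheed)
  w_1 = 0.423067·2.4180 + -0.041374·25.5620 = -0.0346  (Visa)
  w_2 = 0.423067·1.5969 + -0.041374·12.1102 = 0.1745  (GE)
  w_3 = 0.423067·2.0583 + -0.041374·17.5275 = 0.1456  (Nike)
Σw_i=1.0000  μᵀw=0.1760
σ²=wᵀΣw=λ₁·μ_p+λ₂ = 0.423067·0.176 + -0.041374 = 0.033085 ≈ 0.0331


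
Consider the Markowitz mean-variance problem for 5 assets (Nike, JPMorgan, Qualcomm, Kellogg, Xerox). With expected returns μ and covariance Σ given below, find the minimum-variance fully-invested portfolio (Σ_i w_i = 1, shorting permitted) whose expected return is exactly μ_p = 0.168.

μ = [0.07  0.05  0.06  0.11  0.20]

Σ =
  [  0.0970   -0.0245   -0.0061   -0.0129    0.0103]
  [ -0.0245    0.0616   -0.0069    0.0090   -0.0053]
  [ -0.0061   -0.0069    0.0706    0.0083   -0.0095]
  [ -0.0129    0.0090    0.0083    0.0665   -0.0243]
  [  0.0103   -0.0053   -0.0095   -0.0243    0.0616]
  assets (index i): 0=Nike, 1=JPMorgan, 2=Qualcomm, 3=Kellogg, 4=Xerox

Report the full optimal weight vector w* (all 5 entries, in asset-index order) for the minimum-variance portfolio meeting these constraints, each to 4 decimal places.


-0.0059  -0.0411  0.0301  0.3857  0.6312

u=Σ⁻¹μ = [1.0708  1.3153  1.3187  3.2201  4.6545]
v=Σ⁻¹𝟙 = [17.8243  24.4825  19.0919  22.7698  27.2864]
a=μᵀu=1.504947  b=𝟙ᵀu=11.579306  c=𝟙ᵀv=111.454956  D=ac−b²=33.653454
λ₁=(c·0.168−b)/D = (111.454956·0.168−11.579306)/33.653454 = 0.212315
λ₂=(a−b·0.168)/D = (1.504947−11.579306·0.168)/33.653454 = -0.013086
w* = 0.212315·u + -0.013086·v:
  w_0 = 0.212315·1.0708 + -0.013086·17.8243 = -0.0059  (Nike)
  w_1 = 0.212315·1.3153 + -0.013086·24.4825 = -0.0411  (JPMorgan)
  w_2 = 0.212315·1.3187 + -0.013086·19.0919 = 0.0301  (Qualcomm)
  w_3 = 0.212315·3.2201 + -0.013086·22.7698 = 0.3857  (Kellogg)
  w_4 = 0.212315·4.6545 + -0.013086·27.2864 = 0.6312  (Xerox)
Σw_i=1.0000  μᵀw=0.1680
σ²=wᵀΣw=λ₁·μ_p+λ₂ = 0.212315·0.168 + -0.013086 = 0.022583 ≈ 0.0226


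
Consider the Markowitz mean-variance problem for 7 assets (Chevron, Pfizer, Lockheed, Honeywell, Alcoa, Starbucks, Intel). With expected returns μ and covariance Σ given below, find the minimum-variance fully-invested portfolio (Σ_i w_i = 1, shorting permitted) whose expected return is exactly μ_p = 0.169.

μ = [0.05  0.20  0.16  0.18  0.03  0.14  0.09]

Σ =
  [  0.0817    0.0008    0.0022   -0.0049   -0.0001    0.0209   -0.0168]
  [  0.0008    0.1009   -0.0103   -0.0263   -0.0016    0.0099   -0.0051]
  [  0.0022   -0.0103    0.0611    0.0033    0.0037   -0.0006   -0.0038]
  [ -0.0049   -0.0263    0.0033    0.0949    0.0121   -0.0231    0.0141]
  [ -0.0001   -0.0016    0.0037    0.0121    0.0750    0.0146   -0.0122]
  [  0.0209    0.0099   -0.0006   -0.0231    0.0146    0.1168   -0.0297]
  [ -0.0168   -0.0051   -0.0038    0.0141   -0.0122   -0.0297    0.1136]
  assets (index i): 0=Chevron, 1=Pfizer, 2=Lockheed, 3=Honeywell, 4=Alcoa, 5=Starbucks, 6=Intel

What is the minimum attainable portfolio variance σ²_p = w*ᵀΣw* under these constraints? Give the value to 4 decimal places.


g=Σ⁻¹μ = [0.4557  2.9312  3.0476  2.9328  -0.3213  1.8008  1.1655]
h=Σ⁻¹𝟙 = [12.7726  15.1272  18.0280  13.7193  10.9085  10.0115  14.0600]
a=μᵀg=1.971919  b=𝟙ᵀg=12.012299  c=𝟙ᵀh=94.627146  D=ac−b²=42.301729
λ₁=(c·0.169−b)/D = (94.627146·0.169−12.012299)/42.301729 = 0.094079
λ₂=(a−b·0.169)/D = (1.971919−12.012299·0.169)/42.301729 = -0.001375
w* = 0.094079·g + -0.001375·h:
  w_0 = 0.094079·0.4557 + -0.001375·12.7726 = 0.0253  (Chevron)
  w_1 = 0.094079·2.9312 + -0.001375·15.1272 = 0.2550  (Pfizer)
  w_2 = 0.094079·3.0476 + -0.001375·18.0280 = 0.2619  (Lockheed)
  w_3 = 0.094079·2.9328 + -0.001375·13.7193 = 0.2571  (Honeywell)
  w_4 = 0.094079·-0.3213 + -0.001375·10.9085 = -0.0452  (Alcoa)
  w_5 = 0.094079·1.8008 + -0.001375·10.0115 = 0.1557  (Starbucks)
  w_6 = 0.094079·1.1655 + -0.001375·14.0600 = 0.0903  (Intel)
Σw_i=1.0000  μᵀw=0.1690
σ²=wᵀΣw=λ₁·μ_p+λ₂ = 0.094079·0.169 + -0.001375 = 0.014524 ≈ 0.0145

0.0145


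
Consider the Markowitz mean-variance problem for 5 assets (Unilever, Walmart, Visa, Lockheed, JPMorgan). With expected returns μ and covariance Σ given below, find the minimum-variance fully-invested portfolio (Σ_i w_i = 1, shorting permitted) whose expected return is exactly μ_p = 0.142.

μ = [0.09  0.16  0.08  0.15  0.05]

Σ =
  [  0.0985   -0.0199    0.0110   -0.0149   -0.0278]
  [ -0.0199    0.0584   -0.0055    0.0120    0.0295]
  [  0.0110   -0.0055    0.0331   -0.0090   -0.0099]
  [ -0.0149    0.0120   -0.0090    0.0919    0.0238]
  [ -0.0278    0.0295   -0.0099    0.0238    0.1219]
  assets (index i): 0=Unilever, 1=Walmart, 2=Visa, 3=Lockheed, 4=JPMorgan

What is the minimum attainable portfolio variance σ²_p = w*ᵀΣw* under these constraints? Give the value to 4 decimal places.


g=Σ⁻¹μ = [1.4676  3.2225  2.9029  1.7712  -0.1451]
h=Σ⁻¹𝟙 = [14.0479  18.9856  34.1608  12.1573  7.2133]
a=μᵀg=1.138344  b=𝟙ᵀg=9.219125  c=𝟙ᵀh=86.564872  D=ac−b²=13.548317
λ₁=(c·0.142−b)/D = (86.564872·0.142−9.219125)/13.548317 = 0.226824
λ₂=(a−b·0.142)/D = (1.138344−9.219125·0.142)/13.548317 = -0.012605
w* = 0.226824·g + -0.012605·h:
  w_0 = 0.226824·1.4676 + -0.012605·14.0479 = 0.1558  (Unilever)
  w_1 = 0.226824·3.2225 + -0.012605·18.9856 = 0.4916  (Walmart)
  w_2 = 0.226824·2.9029 + -0.012605·34.1608 = 0.2279  (Visa)
  w_3 = 0.226824·1.7712 + -0.012605·12.1573 = 0.2485  (Lockheed)
  w_4 = 0.226824·-0.1451 + -0.012605·7.2133 = -0.1238  (JPMorgan)
Σw_i=1.0000  μᵀw=0.1420
σ²=wᵀΣw=λ₁·μ_p+λ₂ = 0.226824·0.142 + -0.012605 = 0.019604 ≈ 0.0196

0.0196


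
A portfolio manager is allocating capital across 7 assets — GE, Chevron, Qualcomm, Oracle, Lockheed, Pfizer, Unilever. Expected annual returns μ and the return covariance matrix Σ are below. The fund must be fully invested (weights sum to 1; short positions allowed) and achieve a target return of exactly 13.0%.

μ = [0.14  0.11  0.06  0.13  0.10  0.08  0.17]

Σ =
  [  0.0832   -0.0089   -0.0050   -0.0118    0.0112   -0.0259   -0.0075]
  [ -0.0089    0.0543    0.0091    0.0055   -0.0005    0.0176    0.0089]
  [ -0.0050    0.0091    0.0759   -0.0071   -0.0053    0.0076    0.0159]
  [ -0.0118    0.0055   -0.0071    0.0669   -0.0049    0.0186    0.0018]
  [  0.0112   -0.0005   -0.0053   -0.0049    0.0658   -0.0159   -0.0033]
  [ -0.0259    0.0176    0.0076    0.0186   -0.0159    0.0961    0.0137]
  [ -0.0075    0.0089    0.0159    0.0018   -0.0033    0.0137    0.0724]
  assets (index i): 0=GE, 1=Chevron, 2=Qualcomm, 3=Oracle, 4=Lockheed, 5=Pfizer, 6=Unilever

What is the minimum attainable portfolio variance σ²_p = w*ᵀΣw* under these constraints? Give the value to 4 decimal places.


0.0121

x=Σ⁻¹μ = [2.3806  1.5405  0.5533  2.1638  1.6066  0.6853  2.1735]
y=Σ⁻¹𝟙 = [18.2313  12.8568  12.5215  16.5983  17.4038  10.2425  9.8129]
a=μᵀx=1.402221  b=𝟙ᵀx=11.103666  c=𝟙ᵀy=97.667058  D=ac−b²=13.659420
λ₁=(c·0.130−b)/D = (97.667058·0.130−11.103666)/13.659420 = 0.116627
λ₂=(a−b·0.130)/D = (1.402221−11.103666·0.130)/13.659420 = -0.003020
w* = 0.116627·x + -0.003020·y:
  w_0 = 0.116627·2.3806 + -0.003020·18.2313 = 0.2226  (GE)
  w_1 = 0.116627·1.5405 + -0.003020·12.8568 = 0.1408  (Chevron)
  w_2 = 0.116627·0.5533 + -0.003020·12.5215 = 0.0267  (Qualcomm)
  w_3 = 0.116627·2.1638 + -0.003020·16.5983 = 0.2022  (Oracle)
  w_4 = 0.116627·1.6066 + -0.003020·17.4038 = 0.1348  (Lockheed)
  w_5 = 0.116627·0.6853 + -0.003020·10.2425 = 0.0490  (Pfizer)
  w_6 = 0.116627·2.1735 + -0.003020·9.8129 = 0.2239  (Unilever)
Σw_i=1.0000  μᵀw=0.1300
σ²=wᵀΣw=λ₁·μ_p+λ₂ = 0.116627·0.130 + -0.003020 = 0.012141 ≈ 0.0121


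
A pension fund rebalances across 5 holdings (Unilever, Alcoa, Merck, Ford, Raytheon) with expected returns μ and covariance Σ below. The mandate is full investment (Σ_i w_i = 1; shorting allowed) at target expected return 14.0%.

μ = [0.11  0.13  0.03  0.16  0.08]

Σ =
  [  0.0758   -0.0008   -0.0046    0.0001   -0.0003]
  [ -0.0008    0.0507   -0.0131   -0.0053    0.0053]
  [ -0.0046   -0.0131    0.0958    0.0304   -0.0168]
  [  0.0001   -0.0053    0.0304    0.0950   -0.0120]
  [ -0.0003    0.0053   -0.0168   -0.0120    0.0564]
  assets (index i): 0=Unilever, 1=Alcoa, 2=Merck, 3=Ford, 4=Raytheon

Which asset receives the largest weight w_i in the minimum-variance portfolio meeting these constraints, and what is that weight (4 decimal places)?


x=Σ⁻¹μ = [1.5117  2.7256  0.4538  1.9056  1.7110]
y=Σ⁻¹𝟙 = [14.4164  22.5263  15.0096  9.7742  22.2409]
a=μᵀx=0.976000  b=𝟙ᵀx=8.307653  c=𝟙ᵀy=83.967413  D=ac−b²=12.935064
λ₁=(c·0.140−b)/D = (83.967413·0.140−8.307653)/12.935064 = 0.266546
λ₂=(a−b·0.140)/D = (0.976000−8.307653·0.140)/12.935064 = -0.014462
w* = 0.266546·x + -0.014462·y:
  w_0 = 0.266546·1.5117 + -0.014462·14.4164 = 0.1945  (Unilever)
  w_1 = 0.266546·2.7256 + -0.014462·22.5263 = 0.4007  (Alcoa)
  w_2 = 0.266546·0.4538 + -0.014462·15.0096 = -0.0961  (Merck)
  w_3 = 0.266546·1.9056 + -0.014462·9.7742 = 0.3666  (Ford)
  w_4 = 0.266546·1.7110 + -0.014462·22.2409 = 0.1344  (Raytheon)
Σw_i=1.0000  μᵀw=0.1400
σ²=wᵀΣw=λ₁·μ_p+λ₂ = 0.266546·0.140 + -0.014462 = 0.022854 ≈ 0.0229

Alcoa (0.4007)


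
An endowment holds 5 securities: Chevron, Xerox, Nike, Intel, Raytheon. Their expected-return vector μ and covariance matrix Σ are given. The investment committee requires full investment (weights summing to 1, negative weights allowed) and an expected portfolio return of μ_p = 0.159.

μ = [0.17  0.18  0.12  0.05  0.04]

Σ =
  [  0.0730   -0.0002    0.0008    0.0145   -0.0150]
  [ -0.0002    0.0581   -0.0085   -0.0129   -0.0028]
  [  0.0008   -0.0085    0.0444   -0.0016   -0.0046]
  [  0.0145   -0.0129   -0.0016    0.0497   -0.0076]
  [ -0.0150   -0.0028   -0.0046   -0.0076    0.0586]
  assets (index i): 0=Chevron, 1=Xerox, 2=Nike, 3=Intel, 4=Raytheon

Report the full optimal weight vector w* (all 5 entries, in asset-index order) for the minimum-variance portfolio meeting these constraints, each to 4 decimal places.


p=Σ⁻¹μ = [2.3500  4.1544  3.7300  1.8265  2.0123]
q=Σ⁻¹𝟙 = [13.4132  29.7976  31.9654  29.2875  28.2296]
a=μᵀp=1.766707  b=𝟙ᵀp=14.073222  c=𝟙ᵀq=132.693347  D=ac−b²=36.374636
λ₁=(c·0.159−b)/D = (132.693347·0.159−14.073222)/36.374636 = 0.193130
λ₂=(a−b·0.159)/D = (1.766707−14.073222·0.159)/36.374636 = -0.012947
w* = 0.193130·p + -0.012947·q:
  w_0 = 0.193130·2.3500 + -0.012947·13.4132 = 0.2802  (Chevron)
  w_1 = 0.193130·4.1544 + -0.012947·29.7976 = 0.4166  (Xerox)
  w_2 = 0.193130·3.7300 + -0.012947·31.9654 = 0.3065  (Nike)
  w_3 = 0.193130·1.8265 + -0.012947·29.2875 = -0.0264  (Intel)
  w_4 = 0.193130·2.0123 + -0.012947·28.2296 = 0.0232  (Raytheon)
Σw_i=1.0000  μᵀw=0.1590
σ²=wᵀΣw=λ₁·μ_p+λ₂ = 0.193130·0.159 + -0.012947 = 0.017761 ≈ 0.0178

0.2802  0.4166  0.3065  -0.0264  0.0232


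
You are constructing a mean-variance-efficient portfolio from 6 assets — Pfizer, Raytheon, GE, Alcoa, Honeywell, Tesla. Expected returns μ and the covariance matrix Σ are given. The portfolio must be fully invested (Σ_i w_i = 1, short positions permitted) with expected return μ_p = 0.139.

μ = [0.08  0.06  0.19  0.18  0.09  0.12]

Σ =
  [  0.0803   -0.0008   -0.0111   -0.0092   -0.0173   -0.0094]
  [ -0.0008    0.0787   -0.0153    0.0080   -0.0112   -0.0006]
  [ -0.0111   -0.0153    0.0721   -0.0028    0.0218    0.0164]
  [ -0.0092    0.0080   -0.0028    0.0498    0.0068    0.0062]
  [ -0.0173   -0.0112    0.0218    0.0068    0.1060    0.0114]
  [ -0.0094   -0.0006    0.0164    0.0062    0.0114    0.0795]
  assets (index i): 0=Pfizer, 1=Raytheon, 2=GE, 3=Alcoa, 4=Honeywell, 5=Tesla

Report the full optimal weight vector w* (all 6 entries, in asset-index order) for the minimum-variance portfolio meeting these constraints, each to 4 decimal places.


0.1968  0.1190  0.2447  0.3074  0.0521  0.0800

u=Σ⁻¹μ = [2.0313  1.0357  3.0384  3.8512  0.3339  0.7824]
v=Σ⁻¹𝟙 = [20.0718  15.3703  16.3307  19.9371  8.7401  8.8909]
a=μᵀu=1.619098  b=𝟙ᵀu=11.072989  c=𝟙ᵀv=89.340924  D=ac−b²=22.040593
λ₁=(c·0.139−b)/D = (89.340924·0.139−11.072989)/22.040593 = 0.061042
λ₂=(a−b·0.139)/D = (1.619098−11.072989·0.139)/22.040593 = 0.003627
w* = 0.061042·u + 0.003627·v:
  w_0 = 0.061042·2.0313 + 0.003627·20.0718 = 0.1968  (Pfizer)
  w_1 = 0.061042·1.0357 + 0.003627·15.3703 = 0.1190  (Raytheon)
  w_2 = 0.061042·3.0384 + 0.003627·16.3307 = 0.2447  (GE)
  w_3 = 0.061042·3.8512 + 0.003627·19.9371 = 0.3074  (Alcoa)
  w_4 = 0.061042·0.3339 + 0.003627·8.7401 = 0.0521  (Honeywell)
  w_5 = 0.061042·0.7824 + 0.003627·8.8909 = 0.0800  (Tesla)
Σw_i=1.0000  μᵀw=0.1390
σ²=wᵀΣw=λ₁·μ_p+λ₂ = 0.061042·0.139 + 0.003627 = 0.012112 ≈ 0.0121


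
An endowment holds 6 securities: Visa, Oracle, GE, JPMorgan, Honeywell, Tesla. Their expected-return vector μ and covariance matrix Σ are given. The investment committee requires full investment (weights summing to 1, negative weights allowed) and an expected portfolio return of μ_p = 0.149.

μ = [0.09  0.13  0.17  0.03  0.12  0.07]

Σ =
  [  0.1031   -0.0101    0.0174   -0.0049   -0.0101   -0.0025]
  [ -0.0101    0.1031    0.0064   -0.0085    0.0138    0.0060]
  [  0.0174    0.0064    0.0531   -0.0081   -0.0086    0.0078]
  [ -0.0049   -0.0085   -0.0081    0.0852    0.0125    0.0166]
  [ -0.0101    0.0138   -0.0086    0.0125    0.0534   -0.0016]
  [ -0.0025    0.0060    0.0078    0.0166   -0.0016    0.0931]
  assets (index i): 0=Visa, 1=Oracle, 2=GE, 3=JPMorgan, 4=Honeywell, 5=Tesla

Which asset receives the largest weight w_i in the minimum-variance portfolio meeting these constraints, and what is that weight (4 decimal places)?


p=Σ⁻¹μ = [0.6760  0.7678  3.2996  0.3080  2.6489  0.4347]
q=Σ⁻¹𝟙 = [9.9057  7.3611  18.3481  10.4824  19.4225  7.4603]
a=μᵀp=1.079130  b=𝟙ᵀp=8.135016  c=𝟙ᵀq=72.980041  D=ac−b²=12.576430
λ₁=(c·0.149−b)/D = (72.980041·0.149−8.135016)/12.576430 = 0.217789
λ₂=(a−b·0.149)/D = (1.079130−8.135016·0.149)/12.576430 = -0.010574
w* = 0.217789·p + -0.010574·q:
  w_0 = 0.217789·0.6760 + -0.010574·9.9057 = 0.0425  (Visa)
  w_1 = 0.217789·0.7678 + -0.010574·7.3611 = 0.0894  (Oracle)
  w_2 = 0.217789·3.2996 + -0.010574·18.3481 = 0.5246  (GE)
  w_3 = 0.217789·0.3080 + -0.010574·10.4824 = -0.0438  (JPMorgan)
  w_4 = 0.217789·2.6489 + -0.010574·19.4225 = 0.3715  (Honeywell)
  w_5 = 0.217789·0.4347 + -0.010574·7.4603 = 0.0158  (Tesla)
Σw_i=1.0000  μᵀw=0.1490
σ²=wᵀΣw=λ₁·μ_p+λ₂ = 0.217789·0.149 + -0.010574 = 0.021876 ≈ 0.0219

GE (0.5246)


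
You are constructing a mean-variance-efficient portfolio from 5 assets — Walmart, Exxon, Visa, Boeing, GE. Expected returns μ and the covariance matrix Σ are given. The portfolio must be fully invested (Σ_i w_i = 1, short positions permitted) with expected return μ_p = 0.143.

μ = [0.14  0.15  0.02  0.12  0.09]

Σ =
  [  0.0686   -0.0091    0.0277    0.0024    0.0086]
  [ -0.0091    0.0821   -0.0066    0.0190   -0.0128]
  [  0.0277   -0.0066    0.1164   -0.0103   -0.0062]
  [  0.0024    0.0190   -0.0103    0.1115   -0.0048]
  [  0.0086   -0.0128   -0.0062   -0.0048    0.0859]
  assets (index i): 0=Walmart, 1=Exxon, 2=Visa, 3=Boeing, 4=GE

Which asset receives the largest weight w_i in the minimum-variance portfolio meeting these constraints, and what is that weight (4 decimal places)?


g=Σ⁻¹μ = [2.1871  2.0779  -0.1051  0.7158  1.1708]
h=Σ⁻¹𝟙 = [11.2256  14.4523  8.1410  7.6054  13.6837]
a=μᵀg=0.807038  b=𝟙ᵀg=6.046427  c=𝟙ᵀh=55.107948  D=ac−b²=7.914955
λ₁=(c·0.143−b)/D = (55.107948·0.143−6.046427)/7.914955 = 0.231714
λ₂=(a−b·0.143)/D = (0.807038−6.046427·0.143)/7.914955 = -0.007277
w* = 0.231714·g + -0.007277·h:
  w_0 = 0.231714·2.1871 + -0.007277·11.2256 = 0.4251  (Walmart)
  w_1 = 0.231714·2.0779 + -0.007277·14.4523 = 0.3763  (Exxon)
  w_2 = 0.231714·-0.1051 + -0.007277·8.1410 = -0.0836  (Visa)
  w_3 = 0.231714·0.7158 + -0.007277·7.6054 = 0.1105  (Boeing)
  w_4 = 0.231714·1.1708 + -0.007277·13.6837 = 0.1717  (GE)
Σw_i=1.0000  μᵀw=0.1430
σ²=wᵀΣw=λ₁·μ_p+λ₂ = 0.231714·0.143 + -0.007277 = 0.025858 ≈ 0.0259

Walmart (0.4251)


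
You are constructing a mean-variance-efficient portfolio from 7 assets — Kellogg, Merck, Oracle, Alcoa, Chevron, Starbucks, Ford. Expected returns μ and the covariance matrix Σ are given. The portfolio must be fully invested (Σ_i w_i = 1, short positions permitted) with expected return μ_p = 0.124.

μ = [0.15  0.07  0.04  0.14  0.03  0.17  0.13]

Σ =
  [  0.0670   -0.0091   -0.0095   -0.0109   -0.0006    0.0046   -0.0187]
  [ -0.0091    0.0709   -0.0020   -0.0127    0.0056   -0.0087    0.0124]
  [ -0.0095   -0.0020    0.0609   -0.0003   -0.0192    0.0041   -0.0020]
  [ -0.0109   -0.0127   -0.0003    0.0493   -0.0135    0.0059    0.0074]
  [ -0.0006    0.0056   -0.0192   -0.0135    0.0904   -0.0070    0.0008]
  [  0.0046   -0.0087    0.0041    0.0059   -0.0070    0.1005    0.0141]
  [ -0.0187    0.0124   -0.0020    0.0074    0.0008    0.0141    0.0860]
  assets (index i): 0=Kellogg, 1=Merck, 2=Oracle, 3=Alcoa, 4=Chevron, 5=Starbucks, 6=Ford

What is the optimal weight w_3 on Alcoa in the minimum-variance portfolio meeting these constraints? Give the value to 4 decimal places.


g=Σ⁻¹μ = [3.7883  2.0642  1.7118  4.2011  1.3045  1.2612  1.4971]
h=Σ⁻¹𝟙 = [30.9022  22.6158  28.9692  36.5860  21.9338  7.1145  11.2416]
a=μᵀg=1.817522  b=𝟙ᵀg=15.828135  c=𝟙ᵀh=159.363151  D=ac−b²=39.116185
λ₁=(c·0.124−b)/D = (159.363151·0.124−15.828135)/39.116185 = 0.100544
λ₂=(a−b·0.124)/D = (1.817522−15.828135·0.124)/39.116185 = -0.003711
w* = 0.100544·g + -0.003711·h:
  w_0 = 0.100544·3.7883 + -0.003711·30.9022 = 0.2662  (Kellogg)
  w_1 = 0.100544·2.0642 + -0.003711·22.6158 = 0.1236  (Merck)
  w_2 = 0.100544·1.7118 + -0.003711·28.9692 = 0.0646  (Oracle)
  w_3 = 0.100544·4.2011 + -0.003711·36.5860 = 0.2866  (Alcoa)
  w_4 = 0.100544·1.3045 + -0.003711·21.9338 = 0.0498  (Chevron)
  w_5 = 0.100544·1.2612 + -0.003711·7.1145 = 0.1004  (Starbucks)
  w_6 = 0.100544·1.4971 + -0.003711·11.2416 = 0.1088  (Ford)
Σw_i=1.0000  μᵀw=0.1240
σ²=wᵀΣw=λ₁·μ_p+λ₂ = 0.100544·0.124 + -0.003711 = 0.008756 ≈ 0.0088

0.2866


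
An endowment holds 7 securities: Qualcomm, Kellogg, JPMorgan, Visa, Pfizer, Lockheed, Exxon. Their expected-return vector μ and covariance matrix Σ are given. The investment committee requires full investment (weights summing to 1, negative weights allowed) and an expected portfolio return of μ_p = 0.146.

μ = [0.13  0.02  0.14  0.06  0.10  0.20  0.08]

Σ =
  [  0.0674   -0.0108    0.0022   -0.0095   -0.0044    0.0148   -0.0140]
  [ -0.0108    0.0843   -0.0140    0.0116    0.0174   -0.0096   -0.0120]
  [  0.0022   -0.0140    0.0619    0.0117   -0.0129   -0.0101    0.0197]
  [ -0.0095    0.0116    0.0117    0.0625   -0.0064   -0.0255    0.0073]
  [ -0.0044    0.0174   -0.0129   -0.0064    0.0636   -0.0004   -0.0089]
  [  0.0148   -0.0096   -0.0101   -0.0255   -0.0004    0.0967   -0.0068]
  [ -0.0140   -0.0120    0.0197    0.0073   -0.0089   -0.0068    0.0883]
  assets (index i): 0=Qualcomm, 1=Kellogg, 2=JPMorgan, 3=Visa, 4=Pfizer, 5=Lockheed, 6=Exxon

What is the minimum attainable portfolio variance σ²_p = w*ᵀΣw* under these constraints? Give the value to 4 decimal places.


0.0158

x=Σ⁻¹μ = [1.9910  0.6142  2.5887  1.8828  2.4163  2.6732  1.0214]
y=Σ⁻¹𝟙 = [20.0321  14.1211  17.3422  20.5950  20.9395  17.0095  14.2689]
a=μᵀx=1.604477  b=𝟙ᵀx=13.187575  c=𝟙ᵀy=124.308368  D=ac−b²=25.537757
λ₁=(c·0.146−b)/D = (124.308368·0.146−13.187575)/25.537757 = 0.194279
λ₂=(a−b·0.146)/D = (1.604477−13.187575·0.146)/25.537757 = -0.012566
w* = 0.194279·x + -0.012566·y:
  w_0 = 0.194279·1.9910 + -0.012566·20.0321 = 0.1351  (Qualcomm)
  w_1 = 0.194279·0.6142 + -0.012566·14.1211 = -0.0581  (Kellogg)
  w_2 = 0.194279·2.5887 + -0.012566·17.3422 = 0.2850  (JPMorgan)
  w_3 = 0.194279·1.8828 + -0.012566·20.5950 = 0.1070  (Visa)
  w_4 = 0.194279·2.4163 + -0.012566·20.9395 = 0.2063  (Pfizer)
  w_5 = 0.194279·2.6732 + -0.012566·17.0095 = 0.3056  (Lockheed)
  w_6 = 0.194279·1.0214 + -0.012566·14.2689 = 0.0191  (Exxon)
Σw_i=1.0000  μᵀw=0.1460
σ²=wᵀΣw=λ₁·μ_p+λ₂ = 0.194279·0.146 + -0.012566 = 0.015799 ≈ 0.0158


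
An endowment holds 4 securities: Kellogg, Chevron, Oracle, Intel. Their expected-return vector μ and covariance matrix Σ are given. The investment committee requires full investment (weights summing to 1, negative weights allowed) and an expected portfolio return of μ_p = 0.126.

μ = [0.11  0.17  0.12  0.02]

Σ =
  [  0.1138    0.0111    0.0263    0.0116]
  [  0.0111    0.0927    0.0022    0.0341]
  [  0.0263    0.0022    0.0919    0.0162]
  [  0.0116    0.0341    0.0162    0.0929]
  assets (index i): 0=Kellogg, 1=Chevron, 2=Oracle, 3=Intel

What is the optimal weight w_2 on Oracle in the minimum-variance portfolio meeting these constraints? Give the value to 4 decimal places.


u=Σ⁻¹μ = [0.5648  2.0383  1.2398  -0.8196]
v=Σ⁻¹𝟙 = [5.5688  7.7959  8.0789  5.7985]
a=μᵀu=0.541029  b=𝟙ᵀu=3.023317  c=𝟙ᵀv=27.242163  D=ac−b²=5.598353
λ₁=(c·0.126−b)/D = (27.242163·0.126−3.023317)/5.598353 = 0.073092
λ₂=(a−b·0.126)/D = (0.541029−3.023317·0.126)/5.598353 = 0.028596
w* = 0.073092·u + 0.028596·v:
  w_0 = 0.073092·0.5648 + 0.028596·5.5688 = 0.2005  (Kellogg)
  w_1 = 0.073092·2.0383 + 0.028596·7.7959 = 0.3719  (Chevron)
  w_2 = 0.073092·1.2398 + 0.028596·8.0789 = 0.3216  (Oracle)
  w_3 = 0.073092·-0.8196 + 0.028596·5.7985 = 0.1059  (Intel)
Σw_i=1.0000  μᵀw=0.1260
σ²=wᵀΣw=λ₁·μ_p+λ₂ = 0.073092·0.126 + 0.028596 = 0.037806 ≈ 0.0378

0.3216


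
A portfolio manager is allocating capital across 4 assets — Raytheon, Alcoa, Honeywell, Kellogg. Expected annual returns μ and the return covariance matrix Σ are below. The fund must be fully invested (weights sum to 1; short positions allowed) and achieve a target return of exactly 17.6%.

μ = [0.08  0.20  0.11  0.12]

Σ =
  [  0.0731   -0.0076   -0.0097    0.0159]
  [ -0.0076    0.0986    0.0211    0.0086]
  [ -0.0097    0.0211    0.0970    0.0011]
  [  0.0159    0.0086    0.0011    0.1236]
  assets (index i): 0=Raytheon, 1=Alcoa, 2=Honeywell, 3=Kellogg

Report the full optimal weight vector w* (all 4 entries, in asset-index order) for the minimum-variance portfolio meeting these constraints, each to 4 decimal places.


x=Σ⁻¹μ = [1.2564  1.8866  0.8417  0.6705]
y=Σ⁻¹𝟙 = [14.6890  8.6912  9.8252  5.5088]
a=μᵀx=0.650882  b=𝟙ᵀx=4.655183  c=𝟙ᵀy=38.714175  D=ac−b²=3.527613
λ₁=(c·0.176−b)/D = (38.714175·0.176−4.655183)/3.527613 = 0.611890
λ₂=(a−b·0.176)/D = (0.650882−4.655183·0.176)/3.527613 = -0.047746
w* = 0.611890·x + -0.047746·y:
  w_0 = 0.611890·1.2564 + -0.047746·14.6890 = 0.0674  (Raytheon)
  w_1 = 0.611890·1.8866 + -0.047746·8.6912 = 0.7394  (Alcoa)
  w_2 = 0.611890·0.8417 + -0.047746·9.8252 = 0.0459  (Honeywell)
  w_3 = 0.611890·0.6705 + -0.047746·5.5088 = 0.1472  (Kellogg)
Σw_i=1.0000  μᵀw=0.1760
σ²=wᵀΣw=λ₁·μ_p+λ₂ = 0.611890·0.176 + -0.047746 = 0.059946 ≈ 0.0599

0.0674  0.7394  0.0459  0.1472


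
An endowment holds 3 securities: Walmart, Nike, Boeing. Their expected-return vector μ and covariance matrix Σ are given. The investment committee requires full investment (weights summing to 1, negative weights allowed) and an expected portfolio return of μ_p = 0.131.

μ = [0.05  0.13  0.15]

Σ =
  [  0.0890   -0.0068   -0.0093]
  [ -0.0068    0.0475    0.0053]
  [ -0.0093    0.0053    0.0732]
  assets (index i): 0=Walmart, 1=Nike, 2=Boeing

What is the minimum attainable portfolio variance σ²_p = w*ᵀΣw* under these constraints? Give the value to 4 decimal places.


0.0258

u=Σ⁻¹μ = [0.9716  2.6550  1.9804]
v=Σ⁻¹𝟙 = [14.3374  21.5517  13.9223]
a=μᵀu=0.690783  b=𝟙ᵀu=5.606940  c=𝟙ᵀv=49.811433  D=ac−b²=2.971110
λ₁=(c·0.131−b)/D = (49.811433·0.131−5.606940)/2.971110 = 0.309096
λ₂=(a−b·0.131)/D = (0.690783−5.606940·0.131)/2.971110 = -0.014717
w* = 0.309096·u + -0.014717·v:
  w_0 = 0.309096·0.9716 + -0.014717·14.3374 = 0.0893  (Walmart)
  w_1 = 0.309096·2.6550 + -0.014717·21.5517 = 0.5035  (Nike)
  w_2 = 0.309096·1.9804 + -0.014717·13.9223 = 0.4072  (Boeing)
Σw_i=1.0000  μᵀw=0.1310
σ²=wᵀΣw=λ₁·μ_p+λ₂ = 0.309096·0.131 + -0.014717 = 0.025774 ≈ 0.0258


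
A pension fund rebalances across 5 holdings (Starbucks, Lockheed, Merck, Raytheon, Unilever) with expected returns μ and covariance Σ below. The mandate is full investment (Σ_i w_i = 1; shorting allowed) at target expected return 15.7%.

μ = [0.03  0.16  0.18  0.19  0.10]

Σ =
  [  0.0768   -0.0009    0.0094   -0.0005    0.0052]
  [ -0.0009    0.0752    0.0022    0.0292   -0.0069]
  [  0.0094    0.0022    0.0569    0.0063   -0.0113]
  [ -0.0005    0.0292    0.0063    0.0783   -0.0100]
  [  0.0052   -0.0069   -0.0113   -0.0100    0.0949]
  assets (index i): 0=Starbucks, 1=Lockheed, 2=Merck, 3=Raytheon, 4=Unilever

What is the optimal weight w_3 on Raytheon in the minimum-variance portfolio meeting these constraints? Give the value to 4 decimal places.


g=Σ⁻¹μ = [-0.0983  1.4789  3.2667  1.8350  1.7490]
h=Σ⁻¹𝟙 = [10.1680  10.5826  17.1952  9.2654  13.7735]
a=μᵀg=1.345214  b=𝟙ᵀg=8.231162  c=𝟙ᵀh=60.984644  D=ac−b²=14.285383
λ₁=(c·0.157−b)/D = (60.984644·0.157−8.231162)/14.285383 = 0.094042
λ₂=(a−b·0.157)/D = (1.345214−8.231162·0.157)/14.285383 = 0.003705
w* = 0.094042·g + 0.003705·h:
  w_0 = 0.094042·-0.0983 + 0.003705·10.1680 = 0.0284  (Starbucks)
  w_1 = 0.094042·1.4789 + 0.003705·10.5826 = 0.1783  (Lockheed)
  w_2 = 0.094042·3.2667 + 0.003705·17.1952 = 0.3709  (Merck)
  w_3 = 0.094042·1.8350 + 0.003705·9.2654 = 0.2069  (Raytheon)
  w_4 = 0.094042·1.7490 + 0.003705·13.7735 = 0.2155  (Unilever)
Σw_i=1.0000  μᵀw=0.1570
σ²=wᵀΣw=λ₁·μ_p+λ₂ = 0.094042·0.157 + 0.003705 = 0.018469 ≈ 0.0185

0.2069


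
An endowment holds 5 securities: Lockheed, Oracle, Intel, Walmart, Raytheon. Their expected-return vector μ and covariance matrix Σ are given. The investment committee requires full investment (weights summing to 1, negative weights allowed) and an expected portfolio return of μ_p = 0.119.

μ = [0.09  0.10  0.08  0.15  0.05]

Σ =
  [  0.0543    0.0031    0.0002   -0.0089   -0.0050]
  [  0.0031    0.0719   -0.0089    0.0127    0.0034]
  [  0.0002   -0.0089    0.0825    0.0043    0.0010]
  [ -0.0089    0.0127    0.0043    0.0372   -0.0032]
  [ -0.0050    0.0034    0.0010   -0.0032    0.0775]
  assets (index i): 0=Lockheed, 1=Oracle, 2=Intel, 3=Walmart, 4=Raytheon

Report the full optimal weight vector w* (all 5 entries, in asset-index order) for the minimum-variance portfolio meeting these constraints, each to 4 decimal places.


0.2639  0.0488  0.0700  0.5390  0.0783

g=Σ⁻¹μ = [2.4339  0.5579  0.7823  4.4154  0.9499]
h=Σ⁻¹𝟙 = [24.1964  8.2601  11.2131  29.8612  15.1902]
a=μᵀg=1.047230  b=𝟙ᵀg=9.139434  c=𝟙ᵀh=88.721102  D=ac−b²=9.382182
λ₁=(c·0.119−b)/D = (88.721102·0.119−9.139434)/9.382182 = 0.151178
λ₂=(a−b·0.119)/D = (1.047230−9.139434·0.119)/9.382182 = -0.004302
w* = 0.151178·g + -0.004302·h:
  w_0 = 0.151178·2.4339 + -0.004302·24.1964 = 0.2639  (Lockheed)
  w_1 = 0.151178·0.5579 + -0.004302·8.2601 = 0.0488  (Oracle)
  w_2 = 0.151178·0.7823 + -0.004302·11.2131 = 0.0700  (Intel)
  w_3 = 0.151178·4.4154 + -0.004302·29.8612 = 0.5390  (Walmart)
  w_4 = 0.151178·0.9499 + -0.004302·15.1902 = 0.0783  (Raytheon)
Σw_i=1.0000  μᵀw=0.1190
σ²=wᵀΣw=λ₁·μ_p+λ₂ = 0.151178·0.119 + -0.004302 = 0.013688 ≈ 0.0137


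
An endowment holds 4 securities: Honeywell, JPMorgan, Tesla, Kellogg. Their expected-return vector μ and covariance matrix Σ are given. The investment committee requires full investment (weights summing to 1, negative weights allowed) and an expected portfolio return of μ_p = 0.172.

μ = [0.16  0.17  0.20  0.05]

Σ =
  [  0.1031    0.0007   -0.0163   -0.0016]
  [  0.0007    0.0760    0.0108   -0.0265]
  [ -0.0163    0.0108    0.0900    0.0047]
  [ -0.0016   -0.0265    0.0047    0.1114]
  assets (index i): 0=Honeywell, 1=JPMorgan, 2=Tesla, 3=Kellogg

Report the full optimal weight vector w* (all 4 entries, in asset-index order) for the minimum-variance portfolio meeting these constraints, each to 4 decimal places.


0.2824  0.2977  0.3681  0.0518

u=Σ⁻¹μ = [1.9074  2.2156  2.2544  0.9082]
v=Σ⁻¹𝟙 = [11.4655  15.8910  10.6294  12.4730]
a=μᵀu=1.178107  b=𝟙ᵀu=7.285464  c=𝟙ᵀv=50.458843  D=ac−b²=6.367943
λ₁=(c·0.172−b)/D = (50.458843·0.172−7.285464)/6.367943 = 0.218824
λ₂=(a−b·0.172)/D = (1.178107−7.285464·0.172)/6.367943 = -0.011777
w* = 0.218824·u + -0.011777·v:
  w_0 = 0.218824·1.9074 + -0.011777·11.4655 = 0.2824  (Honeywell)
  w_1 = 0.218824·2.2156 + -0.011777·15.8910 = 0.2977  (JPMorgan)
  w_2 = 0.218824·2.2544 + -0.011777·10.6294 = 0.3681  (Tesla)
  w_3 = 0.218824·0.9082 + -0.011777·12.4730 = 0.0518  (Kellogg)
Σw_i=1.0000  μᵀw=0.1720
σ²=wᵀΣw=λ₁·μ_p+λ₂ = 0.218824·0.172 + -0.011777 = 0.025861 ≈ 0.0259


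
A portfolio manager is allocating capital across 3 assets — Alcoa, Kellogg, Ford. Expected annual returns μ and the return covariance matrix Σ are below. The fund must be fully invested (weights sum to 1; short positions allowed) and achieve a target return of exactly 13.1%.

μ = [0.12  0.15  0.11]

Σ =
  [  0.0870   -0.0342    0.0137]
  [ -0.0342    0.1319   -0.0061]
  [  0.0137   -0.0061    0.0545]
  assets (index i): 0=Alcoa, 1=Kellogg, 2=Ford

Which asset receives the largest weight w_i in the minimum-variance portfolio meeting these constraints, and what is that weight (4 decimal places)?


p=Σ⁻¹μ = [1.7601  1.6752  1.7634]
q=Σ⁻¹𝟙 = [13.5957  11.8586  16.2583]
a=μᵀp=0.656463  b=𝟙ᵀp=5.198683  c=𝟙ᵀq=41.712568  D=ac−b²=0.356446
λ₁=(c·0.131−b)/D = (41.712568·0.131−5.198683)/0.356446 = 0.745312
λ₂=(a−b·0.131)/D = (0.656463−5.198683·0.131)/0.356446 = -0.068916
w* = 0.745312·p + -0.068916·q:
  w_0 = 0.745312·1.7601 + -0.068916·13.5957 = 0.3749  (Alcoa)
  w_1 = 0.745312·1.6752 + -0.068916·11.8586 = 0.4313  (Kellogg)
  w_2 = 0.745312·1.7634 + -0.068916·16.2583 = 0.1938  (Ford)
Σw_i=1.0000  μᵀw=0.1310
σ²=wᵀΣw=λ₁·μ_p+λ₂ = 0.745312·0.131 + -0.068916 = 0.028720 ≈ 0.0287

Kellogg (0.4313)


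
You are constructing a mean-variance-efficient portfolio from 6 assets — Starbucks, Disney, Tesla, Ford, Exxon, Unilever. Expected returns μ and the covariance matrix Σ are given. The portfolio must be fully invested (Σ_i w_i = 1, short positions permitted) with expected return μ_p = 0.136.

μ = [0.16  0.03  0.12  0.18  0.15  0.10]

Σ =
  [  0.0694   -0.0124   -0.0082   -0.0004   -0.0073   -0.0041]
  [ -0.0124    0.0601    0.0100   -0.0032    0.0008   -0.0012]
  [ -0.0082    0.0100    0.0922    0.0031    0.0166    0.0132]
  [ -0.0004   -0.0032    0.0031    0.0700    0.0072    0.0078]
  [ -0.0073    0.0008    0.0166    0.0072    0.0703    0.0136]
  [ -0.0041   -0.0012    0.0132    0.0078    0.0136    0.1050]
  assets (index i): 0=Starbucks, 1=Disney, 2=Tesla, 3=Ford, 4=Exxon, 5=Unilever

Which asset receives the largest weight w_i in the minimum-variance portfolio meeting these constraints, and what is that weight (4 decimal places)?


g=Σ⁻¹μ = [2.8434  1.0383  0.9528  2.3425  1.8474  0.5422]
h=Σ⁻¹𝟙 = [20.6113  20.4281  6.8729  13.0182  11.7825  7.2049]
a=μᵀg=1.353408  b=𝟙ᵀg=9.566554  c=𝟙ᵀh=79.917993  D=ac−b²=16.642685
λ₁=(c·0.136−b)/D = (79.917993·0.136−9.566554)/16.642685 = 0.078250
λ₂=(a−b·0.136)/D = (1.353408−9.566554·0.136)/16.642685 = 0.003146
w* = 0.078250·g + 0.003146·h:
  w_0 = 0.078250·2.8434 + 0.003146·20.6113 = 0.2873  (Starbucks)
  w_1 = 0.078250·1.0383 + 0.003146·20.4281 = 0.1455  (Disney)
  w_2 = 0.078250·0.9528 + 0.003146·6.8729 = 0.0962  (Tesla)
  w_3 = 0.078250·2.3425 + 0.003146·13.0182 = 0.2243  (Ford)
  w_4 = 0.078250·1.8474 + 0.003146·11.7825 = 0.1816  (Exxon)
  w_5 = 0.078250·0.5422 + 0.003146·7.2049 = 0.0651  (Unilever)
Σw_i=1.0000  μᵀw=0.1360
σ²=wᵀΣw=λ₁·μ_p+λ₂ = 0.078250·0.136 + 0.003146 = 0.013788 ≈ 0.0138

Starbucks (0.2873)


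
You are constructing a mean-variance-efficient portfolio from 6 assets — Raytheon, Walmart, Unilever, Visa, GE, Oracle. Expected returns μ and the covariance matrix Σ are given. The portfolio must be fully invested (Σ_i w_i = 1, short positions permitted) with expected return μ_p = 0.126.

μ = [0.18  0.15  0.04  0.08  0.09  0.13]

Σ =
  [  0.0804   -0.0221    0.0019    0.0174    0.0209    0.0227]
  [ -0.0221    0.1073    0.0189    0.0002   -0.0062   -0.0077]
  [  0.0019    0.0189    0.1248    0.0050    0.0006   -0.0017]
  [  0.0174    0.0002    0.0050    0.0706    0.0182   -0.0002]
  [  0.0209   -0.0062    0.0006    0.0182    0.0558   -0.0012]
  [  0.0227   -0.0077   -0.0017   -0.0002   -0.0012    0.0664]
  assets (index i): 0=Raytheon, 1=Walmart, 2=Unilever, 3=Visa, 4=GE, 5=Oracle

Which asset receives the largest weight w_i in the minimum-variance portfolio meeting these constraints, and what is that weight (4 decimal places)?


g=Σ⁻¹μ = [2.0161  1.9800  -0.0094  0.3814  0.9861  1.5169]
h=Σ⁻¹𝟙 = [5.5405  11.2978  6.0049  8.6353  14.5410  14.9188]
a=μᵀg=0.975981  b=𝟙ᵀg=6.871109  c=𝟙ᵀh=60.938217  D=ac−b²=12.262405
λ₁=(c·0.126−b)/D = (60.938217·0.126−6.871109)/12.262405 = 0.065820
λ₂=(a−b·0.126)/D = (0.975981−6.871109·0.126)/12.262405 = 0.008989
w* = 0.065820·g + 0.008989·h:
  w_0 = 0.065820·2.0161 + 0.008989·5.5405 = 0.1825  (Raytheon)
  w_1 = 0.065820·1.9800 + 0.008989·11.2978 = 0.2319  (Walmart)
  w_2 = 0.065820·-0.0094 + 0.008989·6.0049 = 0.0534  (Unilever)
  w_3 = 0.065820·0.3814 + 0.008989·8.6353 = 0.1027  (Visa)
  w_4 = 0.065820·0.9861 + 0.008989·14.5410 = 0.1956  (GE)
  w_5 = 0.065820·1.5169 + 0.008989·14.9188 = 0.2339  (Oracle)
Σw_i=1.0000  μᵀw=0.1260
σ²=wᵀΣw=λ₁·μ_p+λ₂ = 0.065820·0.126 + 0.008989 = 0.017282 ≈ 0.0173

Oracle (0.2339)


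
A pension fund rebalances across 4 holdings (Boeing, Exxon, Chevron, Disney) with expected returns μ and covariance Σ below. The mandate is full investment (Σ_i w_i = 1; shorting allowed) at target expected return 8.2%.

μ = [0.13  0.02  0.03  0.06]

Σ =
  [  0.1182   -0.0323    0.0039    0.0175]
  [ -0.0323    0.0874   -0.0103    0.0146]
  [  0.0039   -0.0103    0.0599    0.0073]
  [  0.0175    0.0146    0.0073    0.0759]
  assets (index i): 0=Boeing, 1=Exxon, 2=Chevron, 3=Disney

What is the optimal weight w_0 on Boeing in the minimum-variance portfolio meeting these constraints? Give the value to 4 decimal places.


p=Σ⁻¹μ = [1.2215  0.6840  0.4988  0.3293]
q=Σ⁻¹𝟙 = [11.6961  16.9958  18.1901  5.4597]
a=μᵀp=0.207204  b=𝟙ᵀp=2.733691  c=𝟙ᵀq=52.341636  D=ac−b²=3.372326
λ₁=(c·0.082−b)/D = (52.341636·0.082−2.733691)/3.372326 = 0.462091
λ₂=(a−b·0.082)/D = (0.207204−2.733691·0.082)/3.372326 = -0.005029
w* = 0.462091·p + -0.005029·q:
  w_0 = 0.462091·1.2215 + -0.005029·11.6961 = 0.5056  (Boeing)
  w_1 = 0.462091·0.6840 + -0.005029·16.9958 = 0.2306  (Exxon)
  w_2 = 0.462091·0.4988 + -0.005029·18.1901 = 0.1390  (Chevron)
  w_3 = 0.462091·0.3293 + -0.005029·5.4597 = 0.1247  (Disney)
Σw_i=1.0000  μᵀw=0.0820
σ²=wᵀΣw=λ₁·μ_p+λ₂ = 0.462091·0.082 + -0.005029 = 0.032863 ≈ 0.0329

0.5056
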